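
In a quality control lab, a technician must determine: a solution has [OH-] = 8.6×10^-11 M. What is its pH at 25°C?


pOH = -log10([OH-]) = -log10(8.6×10^-11)
= 11 - log10(8.6) = 10.07
pH = 14 - pOH = 14 - 10.07 = 3.93

3.93


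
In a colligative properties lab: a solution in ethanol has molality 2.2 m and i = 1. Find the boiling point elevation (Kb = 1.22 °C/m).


ΔTb = Kb × m × i
= 1.22 × 2.2 × 1
= 2.684 °C

2.684 °C


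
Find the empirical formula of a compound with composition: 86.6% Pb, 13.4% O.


Assume 100 g sample. Moles of each element:
  Pb: 86.6/207.2 = 0.418 mol
  O: 13.4/16.0 = 0.838 mol
Divide by smallest (0.418):
  Pb: 0.418/0.418 = 1.0
  O: 0.838/0.418 = 2.0
Empirical formula: PbO2

PbO2


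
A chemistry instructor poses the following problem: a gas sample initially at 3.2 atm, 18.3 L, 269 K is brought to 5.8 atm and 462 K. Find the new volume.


P1V1/T1 = P2V2/T2
V2 = P1V1T2/(T1P2)
= 3.2×18.3×462/(269×5.8)
= 17.341 L

17.341 L


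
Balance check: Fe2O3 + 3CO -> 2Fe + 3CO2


Equation: Fe2O3 + 3CO -> 2Fe + 3CO2
Check atoms: C: 3=3, Fe: 2=2, O: 6=6
Balanced

Yes, balanced


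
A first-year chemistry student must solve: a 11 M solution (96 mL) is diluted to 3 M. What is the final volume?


C1V1 = C2V2
11 × 96 = 3 × V2
V2 = 1056/3 = 352.0 mL

352.0 mL


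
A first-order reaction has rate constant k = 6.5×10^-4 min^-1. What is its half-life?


t½ = ln2/k = 0.693147/(6.5×10^-4 min^-1)
= 1066 min

1066 min


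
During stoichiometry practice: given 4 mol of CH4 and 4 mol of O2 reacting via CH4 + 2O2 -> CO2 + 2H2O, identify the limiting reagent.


Mole ratio available / coefficient:
  CH4: 4/1 = 4.000
  O2: 4/2 = 2.000
Smaller ratio is limiting.

O2


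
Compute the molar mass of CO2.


M(CO2) = 1×12.01 + 2×16.0
= 12.01 + 32.0
= 44.01 g/mol

44.01 g/mol


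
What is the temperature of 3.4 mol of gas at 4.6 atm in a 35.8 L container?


PV = nRT  (R = 0.08206 L·atm/(mol·K))
T = PV/(nR) = 4.6×35.8/(3.4×0.08206)
= 164.68/0.279004
= 590.24 K

590.24 K


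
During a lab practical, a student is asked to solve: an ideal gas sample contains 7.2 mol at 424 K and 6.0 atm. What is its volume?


PV = nRT  (R = 0.08206 L·atm/(mol·K))
V = nRT/P = 7.2×0.08206×424/6.0
= 41.752 L

41.752 L


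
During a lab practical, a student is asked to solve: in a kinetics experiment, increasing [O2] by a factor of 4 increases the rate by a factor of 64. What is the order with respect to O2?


rate ∝ [O2]^n
4^n = 64 → n = 3
Order in O2: 3

3


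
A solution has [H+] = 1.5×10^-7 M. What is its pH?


pH = -log10([H+]) = -log10(1.5×10^-7)
= 7 - log10(1.5)
= 7 - 0.18
= 6.82

6.82


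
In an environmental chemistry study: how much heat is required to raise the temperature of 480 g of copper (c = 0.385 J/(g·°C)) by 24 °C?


q = mcΔT = 480 × 0.385 × 24
= 4435.20 J

4435.20 J


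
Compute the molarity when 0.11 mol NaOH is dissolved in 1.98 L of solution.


M = n/V = 0.11/1.98 = 0.056 mol/L

0.056 M


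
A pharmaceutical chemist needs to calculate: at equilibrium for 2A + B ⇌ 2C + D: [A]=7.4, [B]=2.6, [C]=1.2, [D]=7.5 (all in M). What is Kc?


Kc = [C]^2[D]/([A]^2[B])
= (1.2^2 × 7.5^1)/(7.4^2 × 2.6^1)
= 10.8/142.376
= 0.07586

0.07586


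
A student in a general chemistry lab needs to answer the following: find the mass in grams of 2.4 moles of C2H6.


M(C2H6) = 30.07 g/mol
mass = n × M = 2.4 × 30.07 = 72.17 g

72.17 g


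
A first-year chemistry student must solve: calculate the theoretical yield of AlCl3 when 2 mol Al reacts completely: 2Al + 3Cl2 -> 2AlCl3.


Mole ratio AlCl3:Al = 2:2
n(AlCl3) = 2 × 2/2 = 2.000 mol
mass = 2.000 × 133.33 = 266.66 g

266.66 g


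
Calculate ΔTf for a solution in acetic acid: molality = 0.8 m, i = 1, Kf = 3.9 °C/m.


ΔTf = Kf × m × i
= 3.9 × 0.8 × 1
= 3.12 °C

3.12 °C


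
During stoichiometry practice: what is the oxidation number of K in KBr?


Group 1 metal: +1
Oxidation number: +1

+1


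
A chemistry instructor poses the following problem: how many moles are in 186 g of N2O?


M(N2O) = 44.02 g/mol
n = mass/M = 186/44.02 = 4.2254 mol

4.2254 mol


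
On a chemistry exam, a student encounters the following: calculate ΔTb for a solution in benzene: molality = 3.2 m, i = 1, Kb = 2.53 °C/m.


ΔTb = Kb × m × i
= 2.53 × 3.2 × 1
= 8.096 °C

8.096 °C


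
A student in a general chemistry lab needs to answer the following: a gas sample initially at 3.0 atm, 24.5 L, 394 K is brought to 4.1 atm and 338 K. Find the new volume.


P1V1/T1 = P2V2/T2
V2 = P1V1T2/(T1P2)
= 3.0×24.5×338/(394×4.1)
= 15.379 L

15.379 L


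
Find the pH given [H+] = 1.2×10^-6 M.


pH = -log10([H+]) = -log10(1.2×10^-6)
= 6 - log10(1.2)
= 6 - 0.08
= 5.92

5.92


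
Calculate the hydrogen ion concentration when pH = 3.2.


[H+] = 10^(-pH) = 10^(-3.2)
= 6.31×10^-4 M

6.31×10^-4 M


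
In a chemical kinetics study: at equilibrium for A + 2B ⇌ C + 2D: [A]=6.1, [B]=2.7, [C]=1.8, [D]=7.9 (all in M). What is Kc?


Kc = [C][D]^2/([A][B]^2)
= (1.8^1 × 7.9^2)/(6.1^1 × 2.7^2)
= 112.338/44.469
= 2.526

2.526


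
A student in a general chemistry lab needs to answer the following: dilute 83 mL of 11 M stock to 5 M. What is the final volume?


C1V1 = C2V2
11 × 83 = 5 × V2
V2 = 913/5 = 182.6 mL

182.6 mL


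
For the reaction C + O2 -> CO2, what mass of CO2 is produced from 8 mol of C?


Mole ratio CO2:C = 1:1
n(CO2) = 8 × 1/1 = 8.000 mol
mass = 8.000 × 44.01 = 352.08 g

352.08 g


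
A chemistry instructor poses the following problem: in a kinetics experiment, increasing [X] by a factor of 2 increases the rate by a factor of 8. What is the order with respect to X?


rate ∝ [X]^n
2^n = 8 → n = 3
Order in X: 3

3


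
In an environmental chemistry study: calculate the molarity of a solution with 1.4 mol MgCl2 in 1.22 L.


M = n/V = 1.4/1.22 = 1.148 mol/L

1.148 M


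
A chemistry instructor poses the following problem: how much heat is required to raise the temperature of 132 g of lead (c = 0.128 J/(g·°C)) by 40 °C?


q = mcΔT = 132 × 0.128 × 40
= 675.84 J

675.84 J


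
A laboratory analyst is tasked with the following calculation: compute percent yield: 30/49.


% yield = actual/theoretical × 100
= 30/49 × 100
= 61.22%

61.22%


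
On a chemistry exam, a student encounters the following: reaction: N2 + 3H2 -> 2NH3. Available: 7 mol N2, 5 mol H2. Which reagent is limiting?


Mole ratio available / coefficient:
  N2: 7/1 = 7.000
  H2: 5/3 = 1.667
Smaller ratio is limiting.

H2


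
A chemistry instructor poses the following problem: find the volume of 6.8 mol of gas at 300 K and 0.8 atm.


PV = nRT  (R = 0.08206 L·atm/(mol·K))
V = nRT/P = 6.8×0.08206×300/0.8
= 209.253 L

209.253 L


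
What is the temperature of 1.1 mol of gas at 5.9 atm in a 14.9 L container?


PV = nRT  (R = 0.08206 L·atm/(mol·K))
T = PV/(nR) = 5.9×14.9/(1.1×0.08206)
= 87.91/0.090266
= 973.90 K

973.90 K


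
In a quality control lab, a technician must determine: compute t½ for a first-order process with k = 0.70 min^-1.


t½ = ln2/k = 0.693147/(0.70 min^-1)
= 0.9902 min

0.9902 min


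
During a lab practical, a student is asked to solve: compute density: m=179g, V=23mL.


ρ = mass/volume
= 179/23
= 7.783 g/mL

7.783 g/mL


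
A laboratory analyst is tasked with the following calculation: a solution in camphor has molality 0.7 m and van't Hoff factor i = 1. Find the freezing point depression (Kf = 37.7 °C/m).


ΔTf = Kf × m × i
= 37.7 × 0.7 × 1
= 26.39 °C

26.39 °C


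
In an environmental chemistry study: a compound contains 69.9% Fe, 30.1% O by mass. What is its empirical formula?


Assume 100 g sample. Moles of each element:
  Fe: 69.9/55.85 = 1.252 mol
  O: 30.1/16.0 = 1.881 mol
Divide by smallest (1.252):
  Fe: 1.252/1.252 = 1.0
  O: 1.881/1.252 = 1.5
Multiply all ratios by 2 to obtain whole numbers.
Empirical formula: Fe2O3

Fe2O3


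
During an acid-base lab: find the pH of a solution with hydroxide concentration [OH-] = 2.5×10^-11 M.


pOH = -log10([OH-]) = -log10(2.5×10^-11)
= 11 - log10(2.5) = 10.6
pH = 14 - pOH = 14 - 10.6 = 3.4

3.4


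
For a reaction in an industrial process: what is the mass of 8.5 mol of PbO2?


M(PbO2) = 239.2 g/mol
mass = n × M = 8.5 × 239.2 = 2033.20 g

2033.20 g


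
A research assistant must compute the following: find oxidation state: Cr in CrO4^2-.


x + 4(-2) = -2, so x = +6
Oxidation number: +6

+6


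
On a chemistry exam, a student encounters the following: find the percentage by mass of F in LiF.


M(LiF) = 1×6.94 + 1×19.0 = 25.94 g/mol
Mass of F = 1 × 19.0 = 19.00 g/mol
% F = 19.00/25.94 × 100 = 73.25%

73.25%


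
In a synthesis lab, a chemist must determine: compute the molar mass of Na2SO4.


M(Na2SO4) = 2×22.99 + 1×32.07 + 4×16.0
= 45.98 + 32.07 + 64.0
= 142.05 g/mol

142.05 g/mol


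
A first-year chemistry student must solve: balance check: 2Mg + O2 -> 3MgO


Equation: 2Mg + O2 -> 3MgO
Check atoms: Mg: 2≠3, O: 2≠3
Not balanced

No, not balanced


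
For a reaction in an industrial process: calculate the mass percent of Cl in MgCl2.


M(MgCl2) = 1×24.31 + 2×35.45 = 95.21 g/mol
Mass of Cl = 2 × 35.45 = 70.90 g/mol
% Cl = 70.90/95.21 × 100 = 74.47%

74.47%


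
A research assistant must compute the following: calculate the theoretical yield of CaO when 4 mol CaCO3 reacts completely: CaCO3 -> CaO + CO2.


Mole ratio CaO:CaCO3 = 1:1
n(CaO) = 4 × 1/1 = 4.000 mol
mass = 4.000 × 56.08 = 224.32 g

224.32 g


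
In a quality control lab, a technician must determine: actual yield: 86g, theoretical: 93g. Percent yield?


% yield = actual/theoretical × 100
= 86/93 × 100
= 92.47%

92.47%


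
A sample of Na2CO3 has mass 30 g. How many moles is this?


M(Na2CO3) = 105.99 g/mol
n = mass/M = 30/105.99 = 0.283 mol

0.283 mol


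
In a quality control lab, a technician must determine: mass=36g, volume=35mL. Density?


ρ = mass/volume
= 36/35
= 1.029 g/mL

1.029 g/mL


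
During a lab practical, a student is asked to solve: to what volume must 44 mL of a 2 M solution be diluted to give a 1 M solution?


C1V1 = C2V2
2 × 44 = 1 × V2
V2 = 88/1 = 88.0 mL

88.0 mL


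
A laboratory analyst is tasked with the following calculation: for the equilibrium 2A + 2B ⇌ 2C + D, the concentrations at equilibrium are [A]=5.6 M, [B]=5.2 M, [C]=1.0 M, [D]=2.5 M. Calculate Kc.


Kc = [C]^2[D]/([A]^2[B]^2)
= (1.0^2 × 2.5^1)/(5.6^2 × 5.2^2)
= 2.5/847.9744
= 0.002948

0.002948


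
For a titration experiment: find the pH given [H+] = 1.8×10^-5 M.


pH = -log10([H+]) = -log10(1.8×10^-5)
= 5 - log10(1.8)
= 5 - 0.26
= 4.74

4.74


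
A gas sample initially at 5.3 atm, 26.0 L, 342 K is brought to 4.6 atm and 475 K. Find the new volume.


P1V1/T1 = P2V2/T2
V2 = P1V1T2/(T1P2)
= 5.3×26.0×475/(342×4.6)
= 41.606 L

41.606 L


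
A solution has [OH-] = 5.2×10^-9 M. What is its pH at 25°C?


pOH = -log10([OH-]) = -log10(5.2×10^-9)
= 9 - log10(5.2) = 8.28
pH = 14 - pOH = 14 - 8.28 = 5.72

5.72


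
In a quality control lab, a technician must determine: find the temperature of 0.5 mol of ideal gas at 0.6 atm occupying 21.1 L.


PV = nRT  (R = 0.08206 L·atm/(mol·K))
T = PV/(nR) = 0.6×21.1/(0.5×0.08206)
= 12.66/0.041030
= 308.55 K

308.55 K


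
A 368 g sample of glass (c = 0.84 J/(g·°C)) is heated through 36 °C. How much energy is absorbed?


q = mcΔT = 368 × 0.84 × 36
= 11128.32 J

11128.32 J


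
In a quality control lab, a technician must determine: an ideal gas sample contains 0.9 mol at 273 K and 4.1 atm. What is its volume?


PV = nRT  (R = 0.08206 L·atm/(mol·K))
V = nRT/P = 0.9×0.08206×273/4.1
= 4.918 L

4.918 L


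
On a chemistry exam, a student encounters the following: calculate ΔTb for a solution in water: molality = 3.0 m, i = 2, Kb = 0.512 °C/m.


ΔTb = Kb × m × i
= 0.512 × 3.0 × 2
= 3.072 °C

3.072 °C


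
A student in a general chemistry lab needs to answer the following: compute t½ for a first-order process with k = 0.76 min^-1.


t½ = ln2/k = 0.693147/(0.76 min^-1)
= 0.9120 min

0.9120 min


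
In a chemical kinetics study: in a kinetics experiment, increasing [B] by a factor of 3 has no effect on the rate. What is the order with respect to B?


rate ∝ [B]^n
rate ∝ [B]^0
Order in B: 0

0


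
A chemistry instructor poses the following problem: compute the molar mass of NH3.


M(NH3) = 1×14.01 + 3×1.008
= 14.01 + 3.02
= 17.03 g/mol

17.03 g/mol


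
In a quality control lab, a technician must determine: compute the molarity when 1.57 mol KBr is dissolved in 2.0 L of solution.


M = n/V = 1.57/2.0 = 0.785 mol/L

0.785 M


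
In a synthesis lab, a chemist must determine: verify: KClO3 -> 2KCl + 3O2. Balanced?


Equation: KClO3 -> 2KCl + 3O2
Check atoms: Cl: 1≠2, K: 1≠2, O: 3≠6
Not balanced

No, not balanced


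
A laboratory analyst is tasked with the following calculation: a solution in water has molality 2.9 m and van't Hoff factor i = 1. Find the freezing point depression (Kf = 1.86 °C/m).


ΔTf = Kf × m × i
= 1.86 × 2.9 × 1
= 5.394 °C

5.394 °C


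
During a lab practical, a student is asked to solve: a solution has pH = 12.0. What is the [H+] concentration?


[H+] = 10^(-pH) = 10^(-12.0)
= 1.0×10^-12 M

1.0×10^-12 M


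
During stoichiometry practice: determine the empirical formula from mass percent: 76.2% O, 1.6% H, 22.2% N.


Assume 100 g sample. Moles of each element:
  O: 76.2/16.0 = 4.763 mol
  H: 1.6/1.008 = 1.587 mol
  N: 22.2/14.01 = 1.585 mol
Divide by smallest (1.585):
  O: 4.763/1.585 = 3.01
  H: 1.587/1.585 = 1.0
  N: 1.585/1.585 = 1.0
Empirical formula: HNO3

HNO3


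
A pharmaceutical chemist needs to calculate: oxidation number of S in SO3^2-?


x + 3(-2) = -2, so x = +4
Oxidation number: +4

+4


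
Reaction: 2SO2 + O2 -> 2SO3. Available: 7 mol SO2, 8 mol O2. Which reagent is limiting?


Mole ratio available / coefficient:
  SO2: 7/2 = 3.500
  O2: 8/1 = 8.000
Smaller ratio is limiting.

SO2


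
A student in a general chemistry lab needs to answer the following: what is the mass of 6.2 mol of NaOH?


M(NaOH) = 40.0 g/mol
mass = n × M = 6.2 × 40.0 = 248.00 g

248.00 g


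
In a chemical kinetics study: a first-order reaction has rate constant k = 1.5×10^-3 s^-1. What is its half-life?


t½ = ln2/k = 0.693147/(1.5×10^-3 s^-1)
= 462.1 s

462.1 s


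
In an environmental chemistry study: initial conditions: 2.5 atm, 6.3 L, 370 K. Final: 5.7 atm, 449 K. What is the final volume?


P1V1/T1 = P2V2/T2
V2 = P1V1T2/(T1P2)
= 2.5×6.3×449/(370×5.7)
= 3.353 L

3.353 L


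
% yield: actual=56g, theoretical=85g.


% yield = actual/theoretical × 100
= 56/85 × 100
= 65.88%

65.88%


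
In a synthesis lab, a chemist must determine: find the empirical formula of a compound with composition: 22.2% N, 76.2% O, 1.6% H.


Assume 100 g sample. Moles of each element:
  N: 22.2/14.01 = 1.585 mol
  O: 76.2/16.0 = 4.763 mol
  H: 1.6/1.008 = 1.587 mol
Divide by smallest (1.585):
  N: 1.585/1.585 = 1.0
  O: 4.763/1.585 = 3.01
  H: 1.587/1.585 = 1.0
Empirical formula: HNO3

HNO3


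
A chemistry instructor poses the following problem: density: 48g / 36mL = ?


ρ = mass/volume
= 48/36
= 1.333 g/mL

1.333 g/mL


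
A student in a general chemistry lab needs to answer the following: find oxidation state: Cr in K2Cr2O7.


2(+1) + 2x + 7(-2) = 0, so x = +6
Oxidation number: +6

+6


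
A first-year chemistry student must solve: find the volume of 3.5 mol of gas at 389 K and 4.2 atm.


PV = nRT  (R = 0.08206 L·atm/(mol·K))
V = nRT/P = 3.5×0.08206×389/4.2
= 26.601 L

26.601 L


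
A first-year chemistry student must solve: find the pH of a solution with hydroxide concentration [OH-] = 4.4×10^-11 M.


pOH = -log10([OH-]) = -log10(4.4×10^-11)
= 11 - log10(4.4) = 10.36
pH = 14 - pOH = 14 - 10.36 = 3.64

3.64


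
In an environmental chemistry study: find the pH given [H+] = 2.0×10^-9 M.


pH = -log10([H+]) = -log10(2.0×10^-9)
= 9 - log10(2.0)
= 9 - 0.3
= 8.7

8.7


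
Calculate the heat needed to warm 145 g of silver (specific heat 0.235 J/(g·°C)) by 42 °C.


q = mcΔT = 145 × 0.235 × 42
= 1431.15 J

1431.15 J


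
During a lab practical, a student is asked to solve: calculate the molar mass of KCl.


M(KCl) = 1×39.1 + 1×35.45
= 39.1 + 35.45
= 74.55 g/mol

74.55 g/mol


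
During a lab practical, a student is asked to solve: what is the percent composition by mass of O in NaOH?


M(NaOH) = 1×22.99 + 1×16.0 + 1×1.008 = 39.998 g/mol
Mass of O = 1 × 16.0 = 16.00 g/mol
% O = 16.00/39.998 × 100 = 40.00%

40.00%


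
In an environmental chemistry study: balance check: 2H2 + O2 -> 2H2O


Equation: 2H2 + O2 -> 2H2O
Check atoms: H: 4=4, O: 2=2
Balanced

Yes, balanced


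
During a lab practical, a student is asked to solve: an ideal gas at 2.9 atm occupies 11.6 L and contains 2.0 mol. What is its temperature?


PV = nRT  (R = 0.08206 L·atm/(mol·K))
T = PV/(nR) = 2.9×11.6/(2.0×0.08206)
= 33.64/0.164120
= 204.97 K

204.97 K


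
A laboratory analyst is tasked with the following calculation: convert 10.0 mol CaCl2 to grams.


M(CaCl2) = 110.98 g/mol
mass = n × M = 10.0 × 110.98 = 1109.80 g

1109.80 g


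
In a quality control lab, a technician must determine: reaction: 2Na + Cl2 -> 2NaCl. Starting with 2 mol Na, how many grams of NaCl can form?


Mole ratio NaCl:Na = 2:2
n(NaCl) = 2 × 2/2 = 2.000 mol
mass = 2.000 × 58.44 = 116.88 g

116.88 g


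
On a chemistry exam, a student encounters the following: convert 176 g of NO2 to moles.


M(NO2) = 46.01 g/mol
n = mass/M = 176/46.01 = 3.8253 mol

3.8253 mol


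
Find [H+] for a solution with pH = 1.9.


[H+] = 10^(-pH) = 10^(-1.9)
= 1.26×10^-2 M

1.26×10^-2 M


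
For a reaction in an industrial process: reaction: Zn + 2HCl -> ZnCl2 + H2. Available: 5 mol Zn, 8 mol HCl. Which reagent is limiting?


Mole ratio available / coefficient:
  Zn: 5/1 = 5.000
  HCl: 8/2 = 4.000
Smaller ratio is limiting.

HCl


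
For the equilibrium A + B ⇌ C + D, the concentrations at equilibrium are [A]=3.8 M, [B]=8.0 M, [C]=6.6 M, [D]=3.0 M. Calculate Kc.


Kc = [C][D]/([A][B])
= (6.6^1 × 3.0^1)/(3.8^1 × 8.0^1)
= 19.8/30.4
= 0.6513

0.6513


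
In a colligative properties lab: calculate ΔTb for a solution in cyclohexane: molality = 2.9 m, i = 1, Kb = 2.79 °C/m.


ΔTb = Kb × m × i
= 2.79 × 2.9 × 1
= 8.091 °C

8.091 °C


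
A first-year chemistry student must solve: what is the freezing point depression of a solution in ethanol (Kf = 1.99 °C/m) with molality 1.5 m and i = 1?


ΔTf = Kf × m × i
= 1.99 × 1.5 × 1
= 2.985 °C

2.985 °C


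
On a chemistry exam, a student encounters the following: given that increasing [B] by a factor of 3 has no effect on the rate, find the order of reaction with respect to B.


rate ∝ [B]^n
rate ∝ [B]^0
Order in B: 0

0


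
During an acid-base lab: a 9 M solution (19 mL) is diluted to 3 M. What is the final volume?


C1V1 = C2V2
9 × 19 = 3 × V2
V2 = 171/3 = 57.0 mL

57.0 mL


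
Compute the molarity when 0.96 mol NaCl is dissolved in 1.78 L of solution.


M = n/V = 0.96/1.78 = 0.539 mol/L

0.539 M


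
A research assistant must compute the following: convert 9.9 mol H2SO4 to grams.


M(H2SO4) = 98.09 g/mol
mass = n × M = 9.9 × 98.09 = 971.09 g

971.09 g


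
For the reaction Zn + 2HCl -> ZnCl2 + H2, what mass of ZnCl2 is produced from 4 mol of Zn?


Mole ratio ZnCl2:Zn = 1:1
n(ZnCl2) = 4 × 1/1 = 4.000 mol
mass = 4.000 × 136.28 = 545.12 g

545.12 g


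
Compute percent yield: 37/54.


% yield = actual/theoretical × 100
= 37/54 × 100
= 68.52%

68.52%


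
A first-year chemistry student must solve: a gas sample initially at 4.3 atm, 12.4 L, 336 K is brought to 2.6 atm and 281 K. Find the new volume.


P1V1/T1 = P2V2/T2
V2 = P1V1T2/(T1P2)
= 4.3×12.4×281/(336×2.6)
= 17.151 L

17.151 L


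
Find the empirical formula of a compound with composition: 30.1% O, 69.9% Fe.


Assume 100 g sample. Moles of each element:
  O: 30.1/16.0 = 1.881 mol
  Fe: 69.9/55.85 = 1.252 mol
Divide by smallest (1.252):
  O: 1.881/1.252 = 1.5
  Fe: 1.252/1.252 = 1.0
Multiply all ratios by 2 to obtain whole numbers.
Empirical formula: Fe2O3

Fe2O3


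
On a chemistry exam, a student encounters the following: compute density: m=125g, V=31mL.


ρ = mass/volume
= 125/31
= 4.032 g/mL

4.032 g/mL


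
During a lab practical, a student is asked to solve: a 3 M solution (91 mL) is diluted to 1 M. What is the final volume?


C1V1 = C2V2
3 × 91 = 1 × V2
V2 = 273/1 = 273.0 mL

273.0 mL


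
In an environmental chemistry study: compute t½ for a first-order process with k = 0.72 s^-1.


t½ = ln2/k = 0.693147/(0.72 s^-1)
= 0.9627 s

0.9627 s


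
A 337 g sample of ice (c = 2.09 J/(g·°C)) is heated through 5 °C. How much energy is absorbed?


q = mcΔT = 337 × 2.09 × 5
= 3521.65 J

3521.65 J


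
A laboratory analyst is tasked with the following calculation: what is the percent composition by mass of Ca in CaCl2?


M(CaCl2) = 1×40.08 + 2×35.45 = 110.98 g/mol
Mass of Ca = 1 × 40.08 = 40.08 g/mol
% Ca = 40.08/110.98 × 100 = 36.11%

36.11%


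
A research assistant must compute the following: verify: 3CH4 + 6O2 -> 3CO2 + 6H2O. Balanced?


Equation: 3CH4 + 6O2 -> 3CO2 + 6H2O
Check atoms: C: 3=3, H: 12=12, O: 12=12
Balanced

Yes, balanced


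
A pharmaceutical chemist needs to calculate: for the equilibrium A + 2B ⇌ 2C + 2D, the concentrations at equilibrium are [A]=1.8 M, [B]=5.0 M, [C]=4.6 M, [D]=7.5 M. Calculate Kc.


Kc = [C]^2[D]^2/([A][B]^2)
= (4.6^2 × 7.5^2)/(1.8^1 × 5.0^2)
= 1190.25/45
= 26.45

26.45


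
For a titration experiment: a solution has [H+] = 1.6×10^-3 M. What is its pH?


pH = -log10([H+]) = -log10(1.6×10^-3)
= 3 - log10(1.6)
= 3 - 0.2
= 2.8

2.8


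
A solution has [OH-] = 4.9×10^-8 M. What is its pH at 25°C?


pOH = -log10([OH-]) = -log10(4.9×10^-8)
= 8 - log10(4.9) = 7.31
pH = 14 - pOH = 14 - 7.31 = 6.69

6.69


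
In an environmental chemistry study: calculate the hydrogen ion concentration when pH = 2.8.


[H+] = 10^(-pH) = 10^(-2.8)
= 1.58×10^-3 M

1.58×10^-3 M


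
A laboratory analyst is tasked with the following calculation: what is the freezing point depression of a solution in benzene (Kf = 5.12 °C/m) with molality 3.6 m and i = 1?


ΔTf = Kf × m × i
= 5.12 × 3.6 × 1
= 18.432 °C

18.432 °C


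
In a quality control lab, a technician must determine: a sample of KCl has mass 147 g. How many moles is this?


M(KCl) = 74.55 g/mol
n = mass/M = 147/74.55 = 1.9718 mol

1.9718 mol


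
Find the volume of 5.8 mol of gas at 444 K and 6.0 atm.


PV = nRT  (R = 0.08206 L·atm/(mol·K))
V = nRT/P = 5.8×0.08206×444/6.0
= 35.22 L

35.22 L


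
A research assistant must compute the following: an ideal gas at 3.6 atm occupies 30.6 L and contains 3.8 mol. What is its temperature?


PV = nRT  (R = 0.08206 L·atm/(mol·K))
T = PV/(nR) = 3.6×30.6/(3.8×0.08206)
= 110.16/0.311828
= 353.27 K

353.27 K


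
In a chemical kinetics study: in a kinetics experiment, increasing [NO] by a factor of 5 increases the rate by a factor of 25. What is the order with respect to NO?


rate ∝ [NO]^n
5^n = 25 → n = 2
Order in NO: 2

2


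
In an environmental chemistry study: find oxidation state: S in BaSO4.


(+2) + x + 4(-2) = 0, so x = +6
Oxidation number: +6

+6


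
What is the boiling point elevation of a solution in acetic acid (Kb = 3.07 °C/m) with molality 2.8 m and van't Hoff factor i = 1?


ΔTb = Kb × m × i
= 3.07 × 2.8 × 1
= 8.596 °C

8.596 °C


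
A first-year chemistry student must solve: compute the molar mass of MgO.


M(MgO) = 1×24.31 + 1×16.0
= 24.31 + 16.0
= 40.31 g/mol

40.31 g/mol


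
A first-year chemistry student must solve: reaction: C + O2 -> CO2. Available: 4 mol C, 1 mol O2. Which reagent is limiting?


Mole ratio available / coefficient:
  C: 4/1 = 4.000
  O2: 1/1 = 1.000
Smaller ratio is limiting.

O2


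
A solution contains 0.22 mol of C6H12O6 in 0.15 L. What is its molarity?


M = n/V = 0.22/0.15 = 1.467 mol/L

1.467 M


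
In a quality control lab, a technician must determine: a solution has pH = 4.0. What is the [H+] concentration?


[H+] = 10^(-pH) = 10^(-4.0)
= 1.0×10^-4 M

1.0×10^-4 M


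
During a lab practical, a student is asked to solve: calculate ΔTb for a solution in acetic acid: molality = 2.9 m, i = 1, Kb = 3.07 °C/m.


ΔTb = Kb × m × i
= 3.07 × 2.9 × 1
= 8.903 °C

8.903 °C


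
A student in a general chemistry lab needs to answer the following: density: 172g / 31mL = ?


ρ = mass/volume
= 172/31
= 5.548 g/mL

5.548 g/mL


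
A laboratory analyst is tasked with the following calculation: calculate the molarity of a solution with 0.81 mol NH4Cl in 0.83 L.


M = n/V = 0.81/0.83 = 0.976 mol/L

0.976 M


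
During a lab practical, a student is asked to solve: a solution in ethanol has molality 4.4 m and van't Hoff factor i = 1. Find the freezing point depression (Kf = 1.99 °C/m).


ΔTf = Kf × m × i
= 1.99 × 4.4 × 1
= 8.756 °C

8.756 °C


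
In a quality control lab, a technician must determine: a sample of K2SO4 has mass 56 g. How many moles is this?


M(K2SO4) = 174.27 g/mol
n = mass/M = 56/174.27 = 0.3213 mol

0.3213 mol


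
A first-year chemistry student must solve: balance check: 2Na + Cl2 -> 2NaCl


Equation: 2Na + Cl2 -> 2NaCl
Check atoms: Cl: 2=2, Na: 2=2
Balanced

Yes, balanced


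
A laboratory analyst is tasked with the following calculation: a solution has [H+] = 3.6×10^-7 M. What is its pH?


pH = -log10([H+]) = -log10(3.6×10^-7)
= 7 - log10(3.6)
= 7 - 0.56
= 6.44

6.44


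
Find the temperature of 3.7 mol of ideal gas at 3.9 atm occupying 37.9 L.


PV = nRT  (R = 0.08206 L·atm/(mol·K))
T = PV/(nR) = 3.9×37.9/(3.7×0.08206)
= 147.81/0.303622
= 486.82 K

486.82 K


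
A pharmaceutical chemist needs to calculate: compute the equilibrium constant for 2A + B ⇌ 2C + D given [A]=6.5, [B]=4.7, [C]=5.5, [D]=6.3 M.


Kc = [C]^2[D]/([A]^2[B])
= (5.5^2 × 6.3^1)/(6.5^2 × 4.7^1)
= 190.575/198.575
= 0.9597

0.9597


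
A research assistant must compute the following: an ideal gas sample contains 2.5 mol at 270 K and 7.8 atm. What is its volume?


PV = nRT  (R = 0.08206 L·atm/(mol·K))
V = nRT/P = 2.5×0.08206×270/7.8
= 7.101 L

7.101 L


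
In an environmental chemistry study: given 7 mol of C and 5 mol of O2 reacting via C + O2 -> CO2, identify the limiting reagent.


Mole ratio available / coefficient:
  C: 7/1 = 7.000
  O2: 5/1 = 5.000
Smaller ratio is limiting.

O2


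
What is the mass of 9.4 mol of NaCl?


M(NaCl) = 58.44 g/mol
mass = n × M = 9.4 × 58.44 = 549.34 g

549.34 g


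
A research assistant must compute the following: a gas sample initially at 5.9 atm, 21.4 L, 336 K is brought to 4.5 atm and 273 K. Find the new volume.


P1V1/T1 = P2V2/T2
V2 = P1V1T2/(T1P2)
= 5.9×21.4×273/(336×4.5)
= 22.797 L

22.797 L


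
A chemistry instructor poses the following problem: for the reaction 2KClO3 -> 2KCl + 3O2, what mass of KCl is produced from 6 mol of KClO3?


Mole ratio KCl:KClO3 = 2:2
n(KCl) = 6 × 2/2 = 6.000 mol
mass = 6.000 × 74.55 = 447.3 g

447.3 g


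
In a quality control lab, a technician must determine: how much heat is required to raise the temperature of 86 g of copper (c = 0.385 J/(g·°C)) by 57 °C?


q = mcΔT = 86 × 0.385 × 57
= 1887.27 J

1887.27 J


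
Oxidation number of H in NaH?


H with a metal (hydride): -1
Oxidation number: -1

-1


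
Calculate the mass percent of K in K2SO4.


M(K2SO4) = 2×39.1 + 1×32.07 + 4×16.0 = 174.27 g/mol
Mass of K = 2 × 39.1 = 78.20 g/mol
% K = 78.20/174.27 × 100 = 44.87%

44.87%


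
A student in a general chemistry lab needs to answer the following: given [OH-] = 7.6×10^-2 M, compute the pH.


pOH = -log10([OH-]) = -log10(7.6×10^-2)
= 2 - log10(7.6) = 1.12
pH = 14 - pOH = 14 - 1.12 = 12.88

12.88


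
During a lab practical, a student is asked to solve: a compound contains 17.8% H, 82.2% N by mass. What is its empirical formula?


Assume 100 g sample. Moles of each element:
  H: 17.8/1.008 = 17.659 mol
  N: 82.2/14.01 = 5.867 mol
Divide by smallest (5.867):
  H: 17.659/5.867 = 3.01
  N: 5.867/5.867 = 1.0
Empirical formula: NH3

NH3


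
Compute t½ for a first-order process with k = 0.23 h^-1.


t½ = ln2/k = 0.693147/(0.23 h^-1)
= 3.014 h

3.014 h


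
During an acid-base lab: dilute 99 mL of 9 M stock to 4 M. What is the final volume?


C1V1 = C2V2
9 × 99 = 4 × V2
V2 = 891/4 = 222.75 mL

222.75 mL


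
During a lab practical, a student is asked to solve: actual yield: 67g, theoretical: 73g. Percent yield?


% yield = actual/theoretical × 100
= 67/73 × 100
= 91.78%

91.78%


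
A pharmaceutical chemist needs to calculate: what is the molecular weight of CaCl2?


M(CaCl2) = 1×40.08 + 2×35.45
= 40.08 + 70.9
= 110.98 g/mol

110.98 g/mol


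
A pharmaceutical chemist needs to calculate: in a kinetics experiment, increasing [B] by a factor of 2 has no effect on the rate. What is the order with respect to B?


rate ∝ [B]^n
rate ∝ [B]^0
Order in B: 0

0


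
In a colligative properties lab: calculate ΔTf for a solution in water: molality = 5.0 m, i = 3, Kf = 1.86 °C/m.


ΔTf = Kf × m × i
= 1.86 × 5.0 × 3
= 27.9 °C

27.9 °C


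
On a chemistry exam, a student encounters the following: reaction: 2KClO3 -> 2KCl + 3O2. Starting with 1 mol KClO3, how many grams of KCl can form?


Mole ratio KCl:KClO3 = 2:2
n(KCl) = 1 × 2/2 = 1.000 mol
mass = 1.000 × 74.55 = 74.55 g

74.55 g


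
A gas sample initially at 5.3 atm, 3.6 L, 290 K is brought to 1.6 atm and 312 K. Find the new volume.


P1V1/T1 = P2V2/T2
V2 = P1V1T2/(T1P2)
= 5.3×3.6×312/(290×1.6)
= 12.83 L

12.83 L


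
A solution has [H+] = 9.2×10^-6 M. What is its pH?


pH = -log10([H+]) = -log10(9.2×10^-6)
= 6 - log10(9.2)
= 6 - 0.96
= 5.04

5.04


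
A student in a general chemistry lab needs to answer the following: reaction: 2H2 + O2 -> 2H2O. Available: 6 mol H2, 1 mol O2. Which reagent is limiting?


Mole ratio available / coefficient:
  H2: 6/2 = 3.000
  O2: 1/1 = 1.000
Smaller ratio is limiting.

O2


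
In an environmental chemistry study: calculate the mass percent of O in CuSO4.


M(CuSO4) = 1×63.55 + 1×32.07 + 4×16.0 = 159.62 g/mol
Mass of O = 4 × 16.0 = 64.00 g/mol
% O = 64.00/159.62 × 100 = 40.10%

40.10%


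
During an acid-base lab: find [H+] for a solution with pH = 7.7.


[H+] = 10^(-pH) = 10^(-7.7)
= 2.0×10^-8 M

2.0×10^-8 M


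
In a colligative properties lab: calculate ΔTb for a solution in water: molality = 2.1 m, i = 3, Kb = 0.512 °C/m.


ΔTb = Kb × m × i
= 0.512 × 2.1 × 3
= 3.2256 °C

3.2256 °C


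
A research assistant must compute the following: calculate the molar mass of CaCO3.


M(CaCO3) = 1×40.08 + 1×12.01 + 3×16.0
= 40.08 + 12.01 + 48.0
= 100.09 g/mol

100.09 g/mol


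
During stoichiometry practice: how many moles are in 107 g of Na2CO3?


M(Na2CO3) = 105.99 g/mol
n = mass/M = 107/105.99 = 1.0095 mol

1.0095 mol


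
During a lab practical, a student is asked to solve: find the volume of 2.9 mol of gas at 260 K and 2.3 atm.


PV = nRT  (R = 0.08206 L·atm/(mol·K))
V = nRT/P = 2.9×0.08206×260/2.3
= 26.901 L

26.901 L


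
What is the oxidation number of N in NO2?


x + 2(-2) = 0, so x = +4
Oxidation number: +4

+4


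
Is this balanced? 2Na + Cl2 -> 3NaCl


Equation: 2Na + Cl2 -> 3NaCl
Check atoms: Cl: 2≠3, Na: 2≠3
Not balanced

No, not balanced


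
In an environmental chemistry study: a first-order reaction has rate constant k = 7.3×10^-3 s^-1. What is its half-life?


t½ = ln2/k = 0.693147/(7.3×10^-3 s^-1)
= 94.95 s

94.95 s


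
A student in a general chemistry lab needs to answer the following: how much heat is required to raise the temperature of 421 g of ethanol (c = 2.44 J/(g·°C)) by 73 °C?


q = mcΔT = 421 × 2.44 × 73
= 74988.52 J

74988.52 J


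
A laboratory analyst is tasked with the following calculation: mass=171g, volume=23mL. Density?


ρ = mass/volume
= 171/23
= 7.435 g/mL

7.435 g/mL


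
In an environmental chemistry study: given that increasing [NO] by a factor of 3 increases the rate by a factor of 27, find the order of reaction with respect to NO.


rate ∝ [NO]^n
3^n = 27 → n = 3
Order in NO: 3

3


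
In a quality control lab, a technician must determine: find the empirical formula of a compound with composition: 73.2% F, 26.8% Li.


Assume 100 g sample. Moles of each element:
  F: 73.2/19.0 = 3.853 mol
  Li: 26.8/6.94 = 3.862 mol
Divide by smallest (3.853):
  F: 3.853/3.853 = 1.0
  Li: 3.862/3.853 = 1.0
Empirical formula: LiF

LiF


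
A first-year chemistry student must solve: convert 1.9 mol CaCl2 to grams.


M(CaCl2) = 110.98 g/mol
mass = n × M = 1.9 × 110.98 = 210.86 g

210.86 g


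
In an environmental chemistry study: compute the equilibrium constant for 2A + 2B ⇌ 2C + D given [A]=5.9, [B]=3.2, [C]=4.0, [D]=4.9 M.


Kc = [C]^2[D]/([A]^2[B]^2)
= (4.0^2 × 4.9^1)/(5.9^2 × 3.2^2)
= 78.4/356.4544
= 0.2199

0.2199


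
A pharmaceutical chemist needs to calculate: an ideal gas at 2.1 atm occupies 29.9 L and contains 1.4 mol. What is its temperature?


PV = nRT  (R = 0.08206 L·atm/(mol·K))
T = PV/(nR) = 2.1×29.9/(1.4×0.08206)
= 62.79/0.114884
= 546.55 K

546.55 K


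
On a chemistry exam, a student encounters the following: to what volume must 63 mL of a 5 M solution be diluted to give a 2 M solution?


C1V1 = C2V2
5 × 63 = 2 × V2
V2 = 315/2 = 157.5 mL

157.5 mL


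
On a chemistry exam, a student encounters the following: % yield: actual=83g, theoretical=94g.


% yield = actual/theoretical × 100
= 83/94 × 100
= 88.3%

88.3%


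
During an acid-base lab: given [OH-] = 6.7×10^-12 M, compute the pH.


pOH = -log10([OH-]) = -log10(6.7×10^-12)
= 12 - log10(6.7) = 11.17
pH = 14 - pOH = 14 - 11.17 = 2.83

2.83


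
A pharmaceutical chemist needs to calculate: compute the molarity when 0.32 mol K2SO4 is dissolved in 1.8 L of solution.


M = n/V = 0.32/1.8 = 0.178 mol/L

0.178 M


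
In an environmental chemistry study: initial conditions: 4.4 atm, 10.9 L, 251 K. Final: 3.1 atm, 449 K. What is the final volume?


P1V1/T1 = P2V2/T2
V2 = P1V1T2/(T1P2)
= 4.4×10.9×449/(251×3.1)
= 27.675 L

27.675 L


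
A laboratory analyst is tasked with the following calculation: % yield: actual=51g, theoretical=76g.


% yield = actual/theoretical × 100
= 51/76 × 100
= 67.11%

67.11%


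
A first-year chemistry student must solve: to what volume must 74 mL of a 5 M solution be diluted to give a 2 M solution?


C1V1 = C2V2
5 × 74 = 2 × V2
V2 = 370/2 = 185.0 mL

185.0 mL


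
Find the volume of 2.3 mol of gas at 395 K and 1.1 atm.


PV = nRT  (R = 0.08206 L·atm/(mol·K))
V = nRT/P = 2.3×0.08206×395/1.1
= 67.774 L

67.774 L


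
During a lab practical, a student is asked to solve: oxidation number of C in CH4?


x + 4(+1) = 0, so x = -4
Oxidation number: -4

-4


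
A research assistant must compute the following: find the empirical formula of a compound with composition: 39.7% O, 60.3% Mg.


Assume 100 g sample. Moles of each element:
  O: 39.7/16.0 = 2.481 mol
  Mg: 60.3/24.31 = 2.48 mol
Divide by smallest (2.48):
  O: 2.481/2.48 = 1.0
  Mg: 2.48/2.48 = 1.0
Empirical formula: MgO

MgO


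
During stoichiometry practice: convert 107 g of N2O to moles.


M(N2O) = 44.02 g/mol
n = mass/M = 107/44.02 = 2.4307 mol

2.4307 mol


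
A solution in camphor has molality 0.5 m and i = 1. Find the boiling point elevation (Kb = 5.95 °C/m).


ΔTb = Kb × m × i
= 5.95 × 0.5 × 1
= 2.975 °C

2.975 °C


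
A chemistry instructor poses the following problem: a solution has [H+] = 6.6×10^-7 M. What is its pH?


pH = -log10([H+]) = -log10(6.6×10^-7)
= 7 - log10(6.6)
= 7 - 0.82
= 6.18

6.18


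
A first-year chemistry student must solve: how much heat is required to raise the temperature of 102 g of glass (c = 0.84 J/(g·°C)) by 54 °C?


q = mcΔT = 102 × 0.84 × 54
= 4626.72 J

4626.72 J


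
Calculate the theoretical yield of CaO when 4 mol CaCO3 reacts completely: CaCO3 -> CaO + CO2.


Mole ratio CaO:CaCO3 = 1:1
n(CaO) = 4 × 1/1 = 4.000 mol
mass = 4.000 × 56.08 = 224.32 g

224.32 g


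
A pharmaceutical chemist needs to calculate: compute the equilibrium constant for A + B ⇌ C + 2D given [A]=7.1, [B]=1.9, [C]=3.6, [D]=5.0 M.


Kc = [C][D]^2/([A][B])
= (3.6^1 × 5.0^2)/(7.1^1 × 1.9^1)
= 90/13.49
= 6.672

6.672


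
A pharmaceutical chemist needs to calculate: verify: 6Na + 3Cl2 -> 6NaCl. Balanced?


Equation: 6Na + 3Cl2 -> 6NaCl
Check atoms: Cl: 6=6, Na: 6=6
Balanced

Yes, balanced


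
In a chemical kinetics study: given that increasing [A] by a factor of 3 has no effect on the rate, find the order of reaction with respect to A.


rate ∝ [A]^n
rate ∝ [A]^0
Order in A: 0

0


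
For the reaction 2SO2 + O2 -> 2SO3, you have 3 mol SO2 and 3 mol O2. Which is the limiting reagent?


Mole ratio available / coefficient:
  SO2: 3/2 = 1.500
  O2: 3/1 = 3.000
Smaller ratio is limiting.

SO2


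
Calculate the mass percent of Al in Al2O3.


M(Al2O3) = 2×26.98 + 3×16.0 = 101.96 g/mol
Mass of Al = 2 × 26.98 = 53.96 g/mol
% Al = 53.96/101.96 × 100 = 52.92%

52.92%


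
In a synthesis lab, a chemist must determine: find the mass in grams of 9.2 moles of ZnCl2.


M(ZnCl2) = 136.28 g/mol
mass = n × M = 9.2 × 136.28 = 1253.78 g

1253.78 g


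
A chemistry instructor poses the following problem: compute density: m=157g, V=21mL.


ρ = mass/volume
= 157/21
= 7.476 g/mL

7.476 g/mL


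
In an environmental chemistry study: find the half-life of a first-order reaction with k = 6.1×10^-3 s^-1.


t½ = ln2/k = 0.693147/(6.1×10^-3 s^-1)
= 113.6 s

113.6 s


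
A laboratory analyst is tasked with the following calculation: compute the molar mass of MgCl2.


M(MgCl2) = 1×24.31 + 2×35.45
= 24.31 + 70.9
= 95.21 g/mol

95.21 g/mol


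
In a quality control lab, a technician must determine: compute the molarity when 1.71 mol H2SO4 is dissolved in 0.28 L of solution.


M = n/V = 1.71/0.28 = 6.107 mol/L

6.107 M


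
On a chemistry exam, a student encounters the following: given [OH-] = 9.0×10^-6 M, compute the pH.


pOH = -log10([OH-]) = -log10(9.0×10^-6)
= 6 - log10(9.0) = 5.05
pH = 14 - pOH = 14 - 5.05 = 8.95

8.95


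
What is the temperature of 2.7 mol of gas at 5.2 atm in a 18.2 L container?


PV = nRT  (R = 0.08206 L·atm/(mol·K))
T = PV/(nR) = 5.2×18.2/(2.7×0.08206)
= 94.64/0.221562
= 427.15 K

427.15 K


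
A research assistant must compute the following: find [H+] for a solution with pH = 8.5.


[H+] = 10^(-pH) = 10^(-8.5)
= 3.16×10^-9 M

3.16×10^-9 M


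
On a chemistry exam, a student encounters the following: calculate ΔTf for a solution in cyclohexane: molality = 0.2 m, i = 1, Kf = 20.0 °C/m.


ΔTf = Kf × m × i
= 20.0 × 0.2 × 1
= 4.0 °C

4.0 °C


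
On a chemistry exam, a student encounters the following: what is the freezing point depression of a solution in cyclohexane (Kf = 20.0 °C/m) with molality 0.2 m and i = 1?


ΔTf = Kf × m × i
= 20.0 × 0.2 × 1
= 4.0 °C

4.0 °C
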